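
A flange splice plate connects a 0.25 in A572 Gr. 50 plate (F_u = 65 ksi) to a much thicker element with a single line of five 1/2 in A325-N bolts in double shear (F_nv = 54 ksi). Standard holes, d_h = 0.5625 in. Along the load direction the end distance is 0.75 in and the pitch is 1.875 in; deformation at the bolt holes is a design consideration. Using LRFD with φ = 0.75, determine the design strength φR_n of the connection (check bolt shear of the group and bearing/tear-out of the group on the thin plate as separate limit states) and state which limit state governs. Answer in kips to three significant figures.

65.4 kips (bearing governs)

Bolt shear: A_b = π·0.5²/4 = 0.1963 in²; R_n = 54 × 0.1963 × 5 × 2 = 106 kips → 0.75 × 106 = 79.5 kips.
Bearing (1.2 l_c t F_u ≤ 2.4 d t F_u): upper limit = 2.4·0.5·0.25·65 = 19.5 kips.
  Edge l_c = 0.75 − 0.5625/2 = 0.4688 → r_n = 9.141 kips; interior l_c = 1.875 − 0.5625 = 1.312 → r_n = 19.5 kips.
  R_n,bearing = 1·9.141 + 4·19.5 = 87.14 kips → 0.75 × 87.14 = 65.4 kips.
Bearing governs: 65.4 kips.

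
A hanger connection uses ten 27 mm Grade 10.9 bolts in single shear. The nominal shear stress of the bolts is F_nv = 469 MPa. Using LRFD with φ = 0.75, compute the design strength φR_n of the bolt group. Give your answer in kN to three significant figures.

A_b = π × 27² / 4 = 572.6 mm².
R_n = F_nv · A_b · n · n_s = 469 × 572.6 × 10 × 1 / 1000 = 2685 kN.
Design strength φR_n = 0.75 × 2685 = 2010 kN.

2010 kN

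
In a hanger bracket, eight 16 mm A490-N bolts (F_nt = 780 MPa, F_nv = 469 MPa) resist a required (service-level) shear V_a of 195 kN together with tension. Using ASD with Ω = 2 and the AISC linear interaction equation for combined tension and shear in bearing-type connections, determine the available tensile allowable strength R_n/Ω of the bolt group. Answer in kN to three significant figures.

491 kN

A_b = π·16²/4 = 201.1 mm²; f_rv = 195 × 1000 / (8 × 201.1) = 121.2 MPa.
F'_nt = 1.3 F_nt − (Ω F_nt / F_nv) f_rv = 1.3·780 − (2·780/469)·121.2 = 610.8 MPa, capped at F_nt → F'_nt = 610.8 MPa.
R_n = F'_nt · A_b · n = 610.8 × 201.1 × 8 / 1000 = 982.4 kN.
Allowable strength R_n/Ω = 982.4 / 2 = 491 kN.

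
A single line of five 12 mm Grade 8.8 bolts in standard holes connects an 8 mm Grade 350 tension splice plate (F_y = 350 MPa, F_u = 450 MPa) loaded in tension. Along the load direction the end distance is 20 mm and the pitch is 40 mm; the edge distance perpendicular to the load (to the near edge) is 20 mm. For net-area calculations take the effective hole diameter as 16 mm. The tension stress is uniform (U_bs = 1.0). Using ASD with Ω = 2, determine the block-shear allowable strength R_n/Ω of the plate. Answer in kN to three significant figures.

138 kN

Shear plane L_v = 20 + 4·40 = 180 mm; A_gv = 180 × 8 = 1440 mm².
A_nv = (180 − 4.5·16) × 8 = 864 mm².
A_nt = (20 − 0.5·16) × 8 = 96 mm².
0.6 F_u A_nv = 233.3 kN; 0.6 F_y A_gv = 302.4 kN → shear rupture governs the shear term.
R_n = 233.3 + 1.0 × 450 × 96 / 1000 = 276.5 kN.
Allowable strength R_n/Ω = 276.5 / 2 = 138 kN.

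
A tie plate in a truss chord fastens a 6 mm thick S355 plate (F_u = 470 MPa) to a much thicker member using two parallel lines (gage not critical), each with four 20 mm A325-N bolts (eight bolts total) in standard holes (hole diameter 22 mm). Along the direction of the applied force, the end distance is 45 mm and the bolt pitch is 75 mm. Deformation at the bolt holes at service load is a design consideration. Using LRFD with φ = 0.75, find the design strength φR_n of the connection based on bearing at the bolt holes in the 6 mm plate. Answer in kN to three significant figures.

Per bolt r_n = 1.2 l_c t F_u ≤ 2.4 d t F_u; upper limit = 2.4 × 20 × 6 × 470 / 1000 = 135.4 kN.
Edge bolt: l_c = 45 − 22/2 = 34 mm → 1.2 × 34 × 6 × 470 / 1000 = 115.1 → r_n = 115.1 kN.
Interior bolts: l_c = 75 − 22 = 53 mm → 1.2 × 53 × 6 × 470 / 1000 = 179.4 → r_n = 135.4 kN.
R_n = 2 × 115.1 + 6 × 135.4 = 1042 kN.
Design strength φR_n = 0.75 × 1042 = 782 kN.

782 kN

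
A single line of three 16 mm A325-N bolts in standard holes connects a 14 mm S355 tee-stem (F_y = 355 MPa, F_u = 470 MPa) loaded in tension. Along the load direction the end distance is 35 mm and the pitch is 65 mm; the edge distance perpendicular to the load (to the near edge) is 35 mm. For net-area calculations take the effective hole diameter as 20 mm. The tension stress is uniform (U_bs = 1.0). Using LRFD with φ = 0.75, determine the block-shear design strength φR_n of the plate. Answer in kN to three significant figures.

464 kN

Shear plane L_v = 35 + 2·65 = 165 mm; A_gv = 165 × 14 = 2310 mm².
A_nv = (165 − 2.5·20) × 14 = 1610 mm².
A_nt = (35 − 0.5·20) × 14 = 350 mm².
0.6 F_u A_nv = 454 kN; 0.6 F_y A_gv = 492 kN → shear rupture governs the shear term.
R_n = 454 + 1.0 × 470 × 350 / 1000 = 618.5 kN.
Design strength φR_n = 0.75 × 618.5 = 464 kN.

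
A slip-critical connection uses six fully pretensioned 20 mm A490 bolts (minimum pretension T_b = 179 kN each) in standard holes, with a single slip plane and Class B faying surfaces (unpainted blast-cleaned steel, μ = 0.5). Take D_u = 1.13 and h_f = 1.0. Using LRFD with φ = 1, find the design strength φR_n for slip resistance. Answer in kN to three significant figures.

607 kN

R_n = μ · D_u · h_f · T_b · n_s · n_b = 0.5 × 1.13 × 1.0 × 179 × 1 × 6 = 606.8 kN.
Design strength φR_n = 1 × 606.8 = 607 kN.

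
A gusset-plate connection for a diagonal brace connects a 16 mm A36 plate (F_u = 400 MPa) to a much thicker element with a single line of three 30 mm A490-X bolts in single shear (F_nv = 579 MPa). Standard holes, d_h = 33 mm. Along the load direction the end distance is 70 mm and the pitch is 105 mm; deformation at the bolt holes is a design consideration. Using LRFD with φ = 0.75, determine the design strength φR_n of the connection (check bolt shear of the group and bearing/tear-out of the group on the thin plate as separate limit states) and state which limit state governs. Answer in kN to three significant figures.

921 kN (bolt shear governs)

Bolt shear: A_b = π·30²/4 = 706.9 mm²; R_n = 579 × 706.9 × 3 × 1 / 1000 = 1228 kN → 0.75 × 1228 = 921 kN.
Bearing (1.2 l_c t F_u ≤ 2.4 d t F_u): upper limit = 2.4·30·16·400 / 1000 = 460.8 kN.
  Edge l_c = 70 − 33/2 = 53.5 → r_n = 410.9 kN; interior l_c = 105 − 33 = 72 → r_n = 460.8 kN.
  R_n,bearing = 1·410.9 + 2·460.8 = 1332 kN → 0.75 × 1332 = 999 kN.
Bolt shear governs: 921 kN.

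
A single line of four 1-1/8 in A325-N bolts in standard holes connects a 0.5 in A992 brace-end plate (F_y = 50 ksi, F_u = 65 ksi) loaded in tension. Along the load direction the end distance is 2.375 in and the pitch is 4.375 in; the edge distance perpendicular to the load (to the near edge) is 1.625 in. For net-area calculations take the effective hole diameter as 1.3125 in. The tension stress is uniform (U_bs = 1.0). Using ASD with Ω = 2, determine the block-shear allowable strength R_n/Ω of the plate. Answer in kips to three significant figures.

Shear plane L_v = 2.375 + 3·4.375 = 15.5 in; A_gv = 15.5 × 0.5 = 7.75 in².
A_nv = (15.5 − 3.5·1.3125) × 0.5 = 5.453 in².
A_nt = (1.625 − 0.5·1.3125) × 0.5 = 0.4844 in².
0.6 F_u A_nv = 212.7 kips; 0.6 F_y A_gv = 232.5 kips → shear rupture governs the shear term.
R_n = 212.7 + 1.0 × 65 × 0.4844 = 244.2 kips.
Allowable strength R_n/Ω = 244.2 / 2 = 122 kips.

122 kips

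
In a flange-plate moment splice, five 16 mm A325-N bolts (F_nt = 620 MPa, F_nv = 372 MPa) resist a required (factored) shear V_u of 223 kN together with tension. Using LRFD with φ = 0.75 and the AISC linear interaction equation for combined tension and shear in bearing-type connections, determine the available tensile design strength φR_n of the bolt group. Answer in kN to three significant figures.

236 kN

A_b = π·16²/4 = 201.1 mm²; f_rv = 223 × 1000 / (5 × 201.1) = 221.8 MPa.
F'_nt = 1.3 F_nt − (F_nt / φF_nv) f_rv = 1.3·620 − (620/(0.75·372))·221.8 = 313.1 MPa, capped at F_nt → F'_nt = 313.1 MPa.
R_n = F'_nt · A_b · n = 313.1 × 201.1 × 5 / 1000 = 314.7 kN.
Design strength φR_n = 0.75 × 314.7 = 236 kN.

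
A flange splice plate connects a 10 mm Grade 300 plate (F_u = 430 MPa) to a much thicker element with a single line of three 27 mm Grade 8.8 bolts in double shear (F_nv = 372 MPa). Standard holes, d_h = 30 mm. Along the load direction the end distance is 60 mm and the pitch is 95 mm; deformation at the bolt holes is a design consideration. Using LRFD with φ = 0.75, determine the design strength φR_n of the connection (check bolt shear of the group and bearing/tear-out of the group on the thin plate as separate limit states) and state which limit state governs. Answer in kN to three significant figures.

592 kN (bearing governs)

Bolt shear: A_b = π·27²/4 = 572.6 mm²; R_n = 372 × 572.6 × 3 × 2 / 1000 = 1278 kN → 0.75 × 1278 = 958 kN.
Bearing (1.2 l_c t F_u ≤ 2.4 d t F_u): upper limit = 2.4·27·10·430 / 1000 = 278.6 kN.
  Edge l_c = 60 − 30/2 = 45 → r_n = 232.2 kN; interior l_c = 95 − 30 = 65 → r_n = 278.6 kN.
  R_n,bearing = 1·232.2 + 2·278.6 = 789.5 kN → 0.75 × 789.5 = 592 kN.
Bearing governs: 592 kN.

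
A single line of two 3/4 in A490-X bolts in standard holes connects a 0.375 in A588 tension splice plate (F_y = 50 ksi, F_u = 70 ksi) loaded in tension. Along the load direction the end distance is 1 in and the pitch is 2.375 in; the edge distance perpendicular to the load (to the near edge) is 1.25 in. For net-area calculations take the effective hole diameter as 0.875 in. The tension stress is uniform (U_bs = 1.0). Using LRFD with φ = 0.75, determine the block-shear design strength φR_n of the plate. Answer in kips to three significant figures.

Shear plane L_v = 1 + 1·2.375 = 3.375 in; A_gv = 3.375 × 0.375 = 1.266 in².
A_nv = (3.375 − 1.5·0.875) × 0.375 = 0.7734 in².
A_nt = (1.25 − 0.5·0.875) × 0.375 = 0.3047 in².
0.6 F_u A_nv = 32.48 kips; 0.6 F_y A_gv = 37.97 kips → shear rupture governs the shear term.
R_n = 32.48 + 1.0 × 70 × 0.3047 = 53.81 kips.
Design strength φR_n = 0.75 × 53.81 = 40.4 kips.

40.4 kips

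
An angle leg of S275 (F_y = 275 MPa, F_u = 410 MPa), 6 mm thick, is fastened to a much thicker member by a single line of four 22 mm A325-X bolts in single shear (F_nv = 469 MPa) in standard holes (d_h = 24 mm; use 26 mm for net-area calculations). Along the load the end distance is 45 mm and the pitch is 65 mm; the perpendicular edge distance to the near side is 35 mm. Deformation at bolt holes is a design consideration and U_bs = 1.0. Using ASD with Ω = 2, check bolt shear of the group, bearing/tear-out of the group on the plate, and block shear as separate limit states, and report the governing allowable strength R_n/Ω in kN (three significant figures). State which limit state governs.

137 kN (block shear governs)

Bolt shear: A_b = π·22²/4 = 380.1 mm²; R_n = 469 × 380.1 × 4 × 1 / 1000 = 713.1 kN → 713.1 / 2 = 357 kN.
Bearing: edge l_c = 33, r_n = 97.42 kN; interior l_c = 41, r_n = 121 kN; R_n = 97.42 + 3·121 = 460.5 kN → 230 kN.
Block shear: A_gv = 1440, A_nv = 894, A_nt = 132 mm²; R_n = min(0.6F_uA_nv, 0.6F_yA_gv) + U_bs·F_u·A_nt = 274 kN → 137 kN.
Block shear governs: 137 kN.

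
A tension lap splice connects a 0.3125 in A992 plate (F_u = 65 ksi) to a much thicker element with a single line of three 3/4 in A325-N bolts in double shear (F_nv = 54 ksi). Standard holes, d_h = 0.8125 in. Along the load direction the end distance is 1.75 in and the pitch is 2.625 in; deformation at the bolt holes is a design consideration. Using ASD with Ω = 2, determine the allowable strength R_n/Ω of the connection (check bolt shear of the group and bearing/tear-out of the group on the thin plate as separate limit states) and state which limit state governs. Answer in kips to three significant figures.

52.9 kips (bearing governs)

Bolt shear: A_b = π·0.75²/4 = 0.4418 in²; R_n = 54 × 0.4418 × 3 × 2 = 143.1 kips → 143.1 / 2 = 71.6 kips.
Bearing (1.2 l_c t F_u ≤ 2.4 d t F_u): upper limit = 2.4·0.75·0.3125·65 = 36.56 kips.
  Edge l_c = 1.75 − 0.8125/2 = 1.344 → r_n = 32.75 kips; interior l_c = 2.625 − 0.8125 = 1.812 → r_n = 36.56 kips.
  R_n,bearing = 1·32.75 + 2·36.56 = 105.9 kips → 105.9 / 2 = 52.9 kips.
Bearing governs: 52.9 kips.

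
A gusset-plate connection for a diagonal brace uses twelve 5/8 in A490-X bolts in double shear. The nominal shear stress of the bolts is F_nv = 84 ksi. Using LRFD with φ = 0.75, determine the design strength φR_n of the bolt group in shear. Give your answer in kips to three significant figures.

A_b = π × 0.625² / 4 = 0.3068 in².
R_n = F_nv · A_b · n · n_s = 84 × 0.3068 × 12 × 2 = 618.5 kips.
Design strength φR_n = 0.75 × 618.5 = 464 kips.

464 kips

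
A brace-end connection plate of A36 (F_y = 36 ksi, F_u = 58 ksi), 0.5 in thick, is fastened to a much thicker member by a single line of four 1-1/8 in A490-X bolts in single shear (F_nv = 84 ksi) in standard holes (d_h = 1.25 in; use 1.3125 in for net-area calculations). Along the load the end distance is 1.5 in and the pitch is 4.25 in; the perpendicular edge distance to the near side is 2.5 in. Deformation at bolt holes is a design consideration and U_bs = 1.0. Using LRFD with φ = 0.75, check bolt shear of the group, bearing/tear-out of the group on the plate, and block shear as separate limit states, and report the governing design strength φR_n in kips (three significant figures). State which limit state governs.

156 kips (block shear governs)

Bolt shear: A_b = π·1.125²/4 = 0.994 in²; R_n = 84 × 0.994 × 4 × 1 = 334 kips → 0.75 × 334 = 250 kips.
Bearing: edge l_c = 0.875, r_n = 30.45 kips; interior l_c = 3, r_n = 78.3 kips; R_n = 30.45 + 3·78.3 = 265.3 kips → 199 kips.
Block shear: A_gv = 7.125, A_nv = 4.828, A_nt = 0.9219 in²; R_n = min(0.6F_uA_nv, 0.6F_yA_gv) + U_bs·F_u·A_nt = 207.4 kips → 156 kips.
Block shear governs: 156 kips.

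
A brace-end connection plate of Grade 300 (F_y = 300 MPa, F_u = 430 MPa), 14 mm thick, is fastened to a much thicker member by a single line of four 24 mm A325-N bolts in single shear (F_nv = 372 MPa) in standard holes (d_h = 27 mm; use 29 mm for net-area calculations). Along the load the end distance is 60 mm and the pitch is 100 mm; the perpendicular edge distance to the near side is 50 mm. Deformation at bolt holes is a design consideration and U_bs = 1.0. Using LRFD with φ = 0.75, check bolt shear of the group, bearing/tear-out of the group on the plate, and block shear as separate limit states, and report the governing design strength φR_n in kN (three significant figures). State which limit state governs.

Bolt shear: A_b = π·24²/4 = 452.4 mm²; R_n = 372 × 452.4 × 4 × 1 / 1000 = 673.2 kN → 0.75 × 673.2 = 505 kN.
Bearing: edge l_c = 46.5, r_n = 335.9 kN; interior l_c = 73, r_n = 346.8 kN; R_n = 335.9 + 3·346.8 = 1376 kN → 1030 kN.
Block shear: A_gv = 5040, A_nv = 3619, A_nt = 497 mm²; R_n = min(0.6F_uA_nv, 0.6F_yA_gv) + U_bs·F_u·A_nt = 1121 kN → 841 kN.
Bolt shear governs: 505 kN.

505 kN (bolt shear governs)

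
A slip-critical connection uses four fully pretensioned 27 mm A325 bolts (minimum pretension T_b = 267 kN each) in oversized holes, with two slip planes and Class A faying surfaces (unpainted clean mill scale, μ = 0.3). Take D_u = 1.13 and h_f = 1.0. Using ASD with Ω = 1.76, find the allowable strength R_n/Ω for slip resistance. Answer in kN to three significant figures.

R_n = μ · D_u · h_f · T_b · n_s · n_b = 0.3 × 1.13 × 1.0 × 267 × 2 × 4 = 724.1 kN.
Allowable strength R_n/Ω = 724.1 / 1.76 = 411 kN.

411 kN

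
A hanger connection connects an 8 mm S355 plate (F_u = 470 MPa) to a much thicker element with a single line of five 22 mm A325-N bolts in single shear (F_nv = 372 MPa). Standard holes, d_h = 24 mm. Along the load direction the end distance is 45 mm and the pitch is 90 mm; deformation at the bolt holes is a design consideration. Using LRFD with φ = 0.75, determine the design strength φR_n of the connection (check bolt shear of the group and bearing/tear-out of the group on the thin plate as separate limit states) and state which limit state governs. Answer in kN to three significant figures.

530 kN (bolt shear governs)

Bolt shear: A_b = π·22²/4 = 380.1 mm²; R_n = 372 × 380.1 × 5 × 1 / 1000 = 707 kN → 0.75 × 707 = 530 kN.
Bearing (1.2 l_c t F_u ≤ 2.4 d t F_u): upper limit = 2.4·22·8·470 / 1000 = 198.5 kN.
  Edge l_c = 45 − 24/2 = 33 → r_n = 148.9 kN; interior l_c = 90 − 24 = 66 → r_n = 198.5 kN.
  R_n,bearing = 1·148.9 + 4·198.5 = 943 kN → 0.75 × 943 = 707 kN.
Bolt shear governs: 530 kN.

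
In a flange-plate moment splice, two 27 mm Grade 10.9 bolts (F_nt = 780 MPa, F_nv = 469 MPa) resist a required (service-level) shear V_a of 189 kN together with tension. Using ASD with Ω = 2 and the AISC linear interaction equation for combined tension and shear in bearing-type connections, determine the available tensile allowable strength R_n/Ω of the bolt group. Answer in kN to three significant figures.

A_b = π·27²/4 = 572.6 mm²; f_rv = 189 × 1000 / (2 × 572.6) = 165 MPa.
F'_nt = 1.3 F_nt − (Ω F_nt / F_nv) f_rv = 1.3·780 − (2·780/469)·165 = 465 MPa, capped at F_nt → F'_nt = 465 MPa.
R_n = F'_nt · A_b · n = 465 × 572.6 × 2 / 1000 = 532.5 kN.
Allowable strength R_n/Ω = 532.5 / 2 = 266 kN.

266 kN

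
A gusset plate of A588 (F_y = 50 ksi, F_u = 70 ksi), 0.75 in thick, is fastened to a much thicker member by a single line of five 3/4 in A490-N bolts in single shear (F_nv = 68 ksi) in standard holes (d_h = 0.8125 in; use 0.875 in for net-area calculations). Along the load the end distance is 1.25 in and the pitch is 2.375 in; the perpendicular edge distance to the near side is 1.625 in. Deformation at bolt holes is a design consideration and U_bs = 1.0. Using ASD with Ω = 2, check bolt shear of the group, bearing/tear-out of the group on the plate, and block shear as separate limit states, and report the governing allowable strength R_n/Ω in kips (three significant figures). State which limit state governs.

Bolt shear: A_b = π·0.75²/4 = 0.4418 in²; R_n = 68 × 0.4418 × 5 × 1 = 150.2 kips → 150.2 / 2 = 75.1 kips.
Bearing: edge l_c = 0.8438, r_n = 53.16 kips; interior l_c = 1.562, r_n = 94.5 kips; R_n = 53.16 + 4·94.5 = 431.2 kips → 216 kips.
Block shear: A_gv = 8.062, A_nv = 5.109, A_nt = 0.8906 in²; R_n = min(0.6F_uA_nv, 0.6F_yA_gv) + U_bs·F_u·A_nt = 276.9 kips → 138 kips.
Bolt shear governs: 75.1 kips.

75.1 kips (bolt shear governs)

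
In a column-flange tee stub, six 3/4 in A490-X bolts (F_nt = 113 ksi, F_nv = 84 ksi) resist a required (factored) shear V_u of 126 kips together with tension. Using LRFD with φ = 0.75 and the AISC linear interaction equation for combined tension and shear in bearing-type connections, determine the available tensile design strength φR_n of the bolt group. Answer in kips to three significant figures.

A_b = π·0.75²/4 = 0.4418 in²; f_rv = 126 / (6 × 0.4418) = 47.53 ksi.
F'_nt = 1.3 F_nt − (F_nt / φF_nv) f_rv = 1.3·113 − (113/(0.75·84))·47.53 = 61.64 ksi, capped at F_nt → F'_nt = 61.64 ksi.
R_n = F'_nt · A_b · n = 61.64 × 0.4418 × 6 = 163.4 kips.
Design strength φR_n = 0.75 × 163.4 = 123 kips.

123 kips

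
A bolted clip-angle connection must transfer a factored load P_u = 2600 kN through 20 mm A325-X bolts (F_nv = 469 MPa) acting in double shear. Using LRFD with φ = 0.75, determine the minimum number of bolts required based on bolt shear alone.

12 bolts

A_b = π·20²/4 = 314.2 mm².
Per-bolt design strength φR_n = 0.75 × 469 × 314.2 × 2 / 1000 = 221 kN.
n ≥ 2600 / 221 = 11.76 → use 12 bolts.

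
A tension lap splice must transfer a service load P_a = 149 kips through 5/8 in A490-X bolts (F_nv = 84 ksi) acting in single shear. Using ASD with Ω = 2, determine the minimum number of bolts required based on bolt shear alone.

12 bolts

A_b = π·0.625²/4 = 0.3068 in².
Per-bolt allowable strength R_n/Ω = 84 × 0.3068 × 1 / 2 = 12.89 kips.
n ≥ 149 / 12.89 = 11.56 → use 12 bolts.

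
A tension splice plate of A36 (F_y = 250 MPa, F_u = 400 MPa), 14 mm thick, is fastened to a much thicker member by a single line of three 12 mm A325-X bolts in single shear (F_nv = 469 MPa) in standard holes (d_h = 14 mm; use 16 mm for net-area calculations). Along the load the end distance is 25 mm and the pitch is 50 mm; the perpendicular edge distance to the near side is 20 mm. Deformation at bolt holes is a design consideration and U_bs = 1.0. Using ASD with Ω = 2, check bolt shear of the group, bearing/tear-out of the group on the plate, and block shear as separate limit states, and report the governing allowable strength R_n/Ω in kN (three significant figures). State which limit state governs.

Bolt shear: A_b = π·12²/4 = 113.1 mm²; R_n = 469 × 113.1 × 3 × 1 / 1000 = 159.1 kN → 159.1 / 2 = 79.6 kN.
Bearing: edge l_c = 18, r_n = 121 kN; interior l_c = 36, r_n = 161.3 kN; R_n = 121 + 2·161.3 = 443.5 kN → 222 kN.
Block shear: A_gv = 1750, A_nv = 1190, A_nt = 168 mm²; R_n = min(0.6F_uA_nv, 0.6F_yA_gv) + U_bs·F_u·A_nt = 329.7 kN → 165 kN.
Bolt shear governs: 79.6 kN.

79.6 kN (bolt shear governs)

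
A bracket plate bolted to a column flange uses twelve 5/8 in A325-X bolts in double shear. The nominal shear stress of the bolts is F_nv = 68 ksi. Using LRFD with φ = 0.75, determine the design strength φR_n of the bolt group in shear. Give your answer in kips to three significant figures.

A_b = π × 0.625² / 4 = 0.3068 in².
R_n = F_nv · A_b · n · n_s = 68 × 0.3068 × 12 × 2 = 500.7 kips.
Design strength φR_n = 0.75 × 500.7 = 376 kips.

376 kips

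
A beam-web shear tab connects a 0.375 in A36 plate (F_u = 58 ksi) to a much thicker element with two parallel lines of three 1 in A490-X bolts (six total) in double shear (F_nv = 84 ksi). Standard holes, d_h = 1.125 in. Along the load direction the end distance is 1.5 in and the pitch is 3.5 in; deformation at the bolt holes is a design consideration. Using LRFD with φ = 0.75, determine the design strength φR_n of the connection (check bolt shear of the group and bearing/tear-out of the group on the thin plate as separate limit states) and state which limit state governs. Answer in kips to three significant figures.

Bolt shear: A_b = π·1²/4 = 0.7854 in²; R_n = 84 × 0.7854 × 6 × 2 = 791.7 kips → 0.75 × 791.7 = 594 kips.
Bearing (1.2 l_c t F_u ≤ 2.4 d t F_u): upper limit = 2.4·1·0.375·58 = 52.2 kips.
  Edge l_c = 1.5 − 1.125/2 = 0.9375 → r_n = 24.47 kips; interior l_c = 3.5 − 1.125 = 2.375 → r_n = 52.2 kips.
  R_n,bearing = 2·24.47 + 4·52.2 = 257.7 kips → 0.75 × 257.7 = 193 kips.
Bearing governs: 193 kips.

193 kips (bearing governs)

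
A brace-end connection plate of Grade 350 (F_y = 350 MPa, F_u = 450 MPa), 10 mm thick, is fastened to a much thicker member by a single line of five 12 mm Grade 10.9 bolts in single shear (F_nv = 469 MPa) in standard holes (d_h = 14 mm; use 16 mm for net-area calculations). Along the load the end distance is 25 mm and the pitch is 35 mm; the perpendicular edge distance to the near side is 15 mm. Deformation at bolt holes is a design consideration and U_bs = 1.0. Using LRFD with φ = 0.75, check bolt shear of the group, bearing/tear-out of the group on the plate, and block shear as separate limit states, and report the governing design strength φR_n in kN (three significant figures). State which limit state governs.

Bolt shear: A_b = π·12²/4 = 113.1 mm²; R_n = 469 × 113.1 × 5 × 1 / 1000 = 265.2 kN → 0.75 × 265.2 = 199 kN.
Bearing: edge l_c = 18, r_n = 97.2 kN; interior l_c = 21, r_n = 113.4 kN; R_n = 97.2 + 4·113.4 = 550.8 kN → 413 kN.
Block shear: A_gv = 1650, A_nv = 930, A_nt = 70 mm²; R_n = min(0.6F_uA_nv, 0.6F_yA_gv) + U_bs·F_u·A_nt = 282.6 kN → 212 kN.
Bolt shear governs: 199 kN.

199 kN (bolt shear governs)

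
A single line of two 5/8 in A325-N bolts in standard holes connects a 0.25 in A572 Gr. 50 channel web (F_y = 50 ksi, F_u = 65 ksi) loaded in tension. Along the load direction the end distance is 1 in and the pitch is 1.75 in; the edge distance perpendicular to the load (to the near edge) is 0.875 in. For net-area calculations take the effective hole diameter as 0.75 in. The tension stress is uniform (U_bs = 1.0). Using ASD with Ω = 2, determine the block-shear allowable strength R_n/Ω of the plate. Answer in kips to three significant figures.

Shear plane L_v = 1 + 1·1.75 = 2.75 in; A_gv = 2.75 × 0.25 = 0.6875 in².
A_nv = (2.75 − 1.5·0.75) × 0.25 = 0.4062 in².
A_nt = (0.875 − 0.5·0.75) × 0.25 = 0.125 in².
0.6 F_u A_nv = 15.84 kips; 0.6 F_y A_gv = 20.62 kips → shear rupture governs the shear term.
R_n = 15.84 + 1.0 × 65 × 0.125 = 23.97 kips.
Allowable strength R_n/Ω = 23.97 / 2 = 12 kips.

12 kips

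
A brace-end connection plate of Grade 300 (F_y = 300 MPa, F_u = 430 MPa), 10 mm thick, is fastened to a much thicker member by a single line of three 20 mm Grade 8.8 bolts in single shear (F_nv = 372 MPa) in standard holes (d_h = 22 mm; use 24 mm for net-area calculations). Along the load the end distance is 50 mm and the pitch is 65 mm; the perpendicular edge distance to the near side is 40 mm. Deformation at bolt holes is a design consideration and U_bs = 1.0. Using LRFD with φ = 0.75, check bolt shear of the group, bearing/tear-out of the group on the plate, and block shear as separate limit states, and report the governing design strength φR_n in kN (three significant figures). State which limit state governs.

Bolt shear: A_b = π·20²/4 = 314.2 mm²; R_n = 372 × 314.2 × 3 × 1 / 1000 = 350.6 kN → 0.75 × 350.6 = 263 kN.
Bearing: edge l_c = 39, r_n = 201.2 kN; interior l_c = 43, r_n = 206.4 kN; R_n = 201.2 + 2·206.4 = 614 kN → 461 kN.
Block shear: A_gv = 1800, A_nv = 1200, A_nt = 280 mm²; R_n = min(0.6F_uA_nv, 0.6F_yA_gv) + U_bs·F_u·A_nt = 430 kN → 322 kN.
Bolt shear governs: 263 kN.

263 kN (bolt shear governs)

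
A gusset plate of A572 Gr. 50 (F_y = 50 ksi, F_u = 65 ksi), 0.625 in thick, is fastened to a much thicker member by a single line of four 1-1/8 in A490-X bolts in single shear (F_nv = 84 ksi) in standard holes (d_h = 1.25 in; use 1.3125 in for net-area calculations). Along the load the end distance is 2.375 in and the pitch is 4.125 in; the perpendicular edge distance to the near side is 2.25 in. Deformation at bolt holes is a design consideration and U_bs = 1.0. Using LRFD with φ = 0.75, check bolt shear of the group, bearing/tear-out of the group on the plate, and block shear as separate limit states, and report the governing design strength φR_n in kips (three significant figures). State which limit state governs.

234 kips (block shear governs)

Bolt shear: A_b = π·1.125²/4 = 0.994 in²; R_n = 84 × 0.994 × 4 × 1 = 334 kips → 0.75 × 334 = 250 kips.
Bearing: edge l_c = 1.75, r_n = 85.31 kips; interior l_c = 2.875, r_n = 109.7 kips; R_n = 85.31 + 3·109.7 = 414.4 kips → 311 kips.
Block shear: A_gv = 9.219, A_nv = 6.348, A_nt = 0.9961 in²; R_n = min(0.6F_uA_nv, 0.6F_yA_gv) + U_bs·F_u·A_nt = 312.3 kips → 234 kips.
Block shear governs: 234 kips.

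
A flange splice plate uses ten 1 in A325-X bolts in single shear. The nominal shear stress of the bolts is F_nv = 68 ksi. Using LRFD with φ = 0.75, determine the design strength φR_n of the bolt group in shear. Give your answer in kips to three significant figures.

A_b = π × 1² / 4 = 0.7854 in².
R_n = F_nv · A_b · n · n_s = 68 × 0.7854 × 10 × 1 = 534.1 kips.
Design strength φR_n = 0.75 × 534.1 = 401 kips.

401 kips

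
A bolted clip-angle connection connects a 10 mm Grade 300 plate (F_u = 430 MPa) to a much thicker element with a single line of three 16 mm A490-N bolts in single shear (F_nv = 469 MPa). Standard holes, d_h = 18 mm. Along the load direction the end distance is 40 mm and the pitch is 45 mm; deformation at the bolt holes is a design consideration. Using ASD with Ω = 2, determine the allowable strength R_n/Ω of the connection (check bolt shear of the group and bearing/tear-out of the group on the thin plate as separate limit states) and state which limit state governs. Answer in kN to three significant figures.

141 kN (bolt shear governs)

Bolt shear: A_b = π·16²/4 = 201.1 mm²; R_n = 469 × 201.1 × 3 × 1 / 1000 = 282.9 kN → 282.9 / 2 = 141 kN.
Bearing (1.2 l_c t F_u ≤ 2.4 d t F_u): upper limit = 2.4·16·10·430 / 1000 = 165.1 kN.
  Edge l_c = 40 − 18/2 = 31 → r_n = 160 kN; interior l_c = 45 − 18 = 27 → r_n = 139.3 kN.
  R_n,bearing = 1·160 + 2·139.3 = 438.6 kN → 438.6 / 2 = 219 kN.
Bolt shear governs: 141 kN.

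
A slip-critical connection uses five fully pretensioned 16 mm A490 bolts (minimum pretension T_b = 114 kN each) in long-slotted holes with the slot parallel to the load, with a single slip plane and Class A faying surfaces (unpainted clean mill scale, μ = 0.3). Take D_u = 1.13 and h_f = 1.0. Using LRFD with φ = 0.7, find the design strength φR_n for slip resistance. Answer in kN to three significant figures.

R_n = μ · D_u · h_f · T_b · n_s · n_b = 0.3 × 1.13 × 1.0 × 114 × 1 × 5 = 193.2 kN.
Design strength φR_n = 0.7 × 193.2 = 135 kN.

135 kN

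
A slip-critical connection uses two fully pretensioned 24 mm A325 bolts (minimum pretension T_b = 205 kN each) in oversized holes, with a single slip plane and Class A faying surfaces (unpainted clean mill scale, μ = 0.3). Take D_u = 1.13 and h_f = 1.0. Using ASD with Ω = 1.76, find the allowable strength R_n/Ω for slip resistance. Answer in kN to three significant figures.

79 kN

R_n = μ · D_u · h_f · T_b · n_s · n_b = 0.3 × 1.13 × 1.0 × 205 × 1 × 2 = 139 kN.
Allowable strength R_n/Ω = 139 / 1.76 = 79 kN.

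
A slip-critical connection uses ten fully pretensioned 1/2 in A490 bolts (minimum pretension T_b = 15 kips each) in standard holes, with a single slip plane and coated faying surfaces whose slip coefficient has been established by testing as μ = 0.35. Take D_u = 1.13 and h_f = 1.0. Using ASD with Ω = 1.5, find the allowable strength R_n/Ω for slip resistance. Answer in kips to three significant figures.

39.5 kips

R_n = μ · D_u · h_f · T_b · n_s · n_b = 0.35 × 1.13 × 1.0 × 15 × 1 × 10 = 59.32 kips.
Allowable strength R_n/Ω = 59.32 / 1.5 = 39.5 kips.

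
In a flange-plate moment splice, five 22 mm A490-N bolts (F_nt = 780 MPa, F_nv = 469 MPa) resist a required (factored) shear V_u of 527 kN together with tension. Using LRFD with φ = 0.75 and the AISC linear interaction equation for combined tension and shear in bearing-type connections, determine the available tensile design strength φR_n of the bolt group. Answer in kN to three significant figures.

A_b = π·22²/4 = 380.1 mm²; f_rv = 527 × 1000 / (5 × 380.1) = 277.3 MPa.
F'_nt = 1.3 F_nt − (F_nt / φF_nv) f_rv = 1.3·780 − (780/(0.75·469))·277.3 = 399.2 MPa, capped at F_nt → F'_nt = 399.2 MPa.
R_n = F'_nt · A_b · n = 399.2 × 380.1 × 5 / 1000 = 758.7 kN.
Design strength φR_n = 0.75 × 758.7 = 569 kN.

569 kN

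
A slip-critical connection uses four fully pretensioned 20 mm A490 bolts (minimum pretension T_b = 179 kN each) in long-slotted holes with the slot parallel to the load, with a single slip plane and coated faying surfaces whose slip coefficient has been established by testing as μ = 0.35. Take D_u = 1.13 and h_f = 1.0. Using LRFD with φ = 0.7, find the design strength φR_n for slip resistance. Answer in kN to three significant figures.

R_n = μ · D_u · h_f · T_b · n_s · n_b = 0.35 × 1.13 × 1.0 × 179 × 1 × 4 = 283.2 kN.
Design strength φR_n = 0.7 × 283.2 = 198 kN.

198 kN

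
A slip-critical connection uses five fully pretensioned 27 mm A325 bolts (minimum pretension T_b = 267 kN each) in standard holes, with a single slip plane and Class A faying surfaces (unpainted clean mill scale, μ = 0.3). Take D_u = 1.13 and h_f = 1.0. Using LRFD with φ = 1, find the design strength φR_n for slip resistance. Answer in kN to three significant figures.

R_n = μ · D_u · h_f · T_b · n_s · n_b = 0.3 × 1.13 × 1.0 × 267 × 1 × 5 = 452.6 kN.
Design strength φR_n = 1 × 452.6 = 453 kN.

453 kN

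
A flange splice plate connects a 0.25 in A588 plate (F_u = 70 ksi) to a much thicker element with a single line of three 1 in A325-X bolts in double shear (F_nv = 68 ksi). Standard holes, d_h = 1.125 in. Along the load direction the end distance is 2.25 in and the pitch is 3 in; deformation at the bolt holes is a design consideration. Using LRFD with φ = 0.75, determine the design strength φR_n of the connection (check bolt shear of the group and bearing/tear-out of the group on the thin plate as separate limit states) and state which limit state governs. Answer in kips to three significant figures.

Bolt shear: A_b = π·1²/4 = 0.7854 in²; R_n = 68 × 0.7854 × 3 × 2 = 320.4 kips → 0.75 × 320.4 = 240 kips.
Bearing (1.2 l_c t F_u ≤ 2.4 d t F_u): upper limit = 2.4·1·0.25·70 = 42 kips.
  Edge l_c = 2.25 − 1.125/2 = 1.688 → r_n = 35.44 kips; interior l_c = 3 − 1.125 = 1.875 → r_n = 39.38 kips.
  R_n,bearing = 1·35.44 + 2·39.38 = 114.2 kips → 0.75 × 114.2 = 85.6 kips.
Bearing governs: 85.6 kips.

85.6 kips (bearing governs)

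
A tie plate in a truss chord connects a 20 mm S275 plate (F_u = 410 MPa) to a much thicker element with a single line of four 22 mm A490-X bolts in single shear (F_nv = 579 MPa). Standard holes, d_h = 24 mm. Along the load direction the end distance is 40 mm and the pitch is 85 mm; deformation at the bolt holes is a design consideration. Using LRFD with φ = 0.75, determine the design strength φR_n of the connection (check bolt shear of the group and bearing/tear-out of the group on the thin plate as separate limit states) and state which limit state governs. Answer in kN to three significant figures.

660 kN (bolt shear governs)

Bolt shear: A_b = π·22²/4 = 380.1 mm²; R_n = 579 × 380.1 × 4 × 1 / 1000 = 880.4 kN → 0.75 × 880.4 = 660 kN.
Bearing (1.2 l_c t F_u ≤ 2.4 d t F_u): upper limit = 2.4·22·20·410 / 1000 = 433 kN.
  Edge l_c = 40 − 24/2 = 28 → r_n = 275.5 kN; interior l_c = 85 − 24 = 61 → r_n = 433 kN.
  R_n,bearing = 1·275.5 + 3·433 = 1574 kN → 0.75 × 1574 = 1180 kN.
Bolt shear governs: 660 kN.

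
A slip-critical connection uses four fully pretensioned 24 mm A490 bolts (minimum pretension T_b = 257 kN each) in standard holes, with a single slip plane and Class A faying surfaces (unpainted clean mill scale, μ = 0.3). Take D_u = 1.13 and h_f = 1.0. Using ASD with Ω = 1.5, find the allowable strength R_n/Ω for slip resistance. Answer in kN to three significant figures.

R_n = μ · D_u · h_f · T_b · n_s · n_b = 0.3 × 1.13 × 1.0 × 257 × 1 × 4 = 348.5 kN.
Allowable strength R_n/Ω = 348.5 / 1.5 = 232 kN.

232 kN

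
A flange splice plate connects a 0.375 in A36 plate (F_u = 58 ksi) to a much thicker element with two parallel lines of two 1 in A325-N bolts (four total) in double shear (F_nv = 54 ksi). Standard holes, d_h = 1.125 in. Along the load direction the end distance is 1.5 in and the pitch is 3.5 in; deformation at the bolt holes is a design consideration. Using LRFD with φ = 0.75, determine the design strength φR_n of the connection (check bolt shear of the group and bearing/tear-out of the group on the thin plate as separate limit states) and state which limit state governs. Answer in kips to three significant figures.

Bolt shear: A_b = π·1²/4 = 0.7854 in²; R_n = 54 × 0.7854 × 4 × 2 = 339.3 kips → 0.75 × 339.3 = 254 kips.
Bearing (1.2 l_c t F_u ≤ 2.4 d t F_u): upper limit = 2.4·1·0.375·58 = 52.2 kips.
  Edge l_c = 1.5 − 1.125/2 = 0.9375 → r_n = 24.47 kips; interior l_c = 3.5 − 1.125 = 2.375 → r_n = 52.2 kips.
  R_n,bearing = 2·24.47 + 2·52.2 = 153.3 kips → 0.75 × 153.3 = 115 kips.
Bearing governs: 115 kips.

115 kips (bearing governs)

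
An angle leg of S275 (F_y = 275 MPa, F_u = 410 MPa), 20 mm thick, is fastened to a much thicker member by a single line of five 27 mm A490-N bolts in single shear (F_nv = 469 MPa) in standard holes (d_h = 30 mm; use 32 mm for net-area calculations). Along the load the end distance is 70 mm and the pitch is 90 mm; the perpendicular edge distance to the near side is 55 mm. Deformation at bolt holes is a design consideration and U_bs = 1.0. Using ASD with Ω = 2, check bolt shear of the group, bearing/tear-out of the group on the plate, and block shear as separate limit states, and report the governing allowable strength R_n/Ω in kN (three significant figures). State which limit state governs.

671 kN (bolt shear governs)

Bolt shear: A_b = π·27²/4 = 572.6 mm²; R_n = 469 × 572.6 × 5 × 1 / 1000 = 1343 kN → 1343 / 2 = 671 kN.
Bearing: edge l_c = 55, r_n = 531.4 kN; interior l_c = 60, r_n = 531.4 kN; R_n = 531.4 + 4·531.4 = 2657 kN → 1330 kN.
Block shear: A_gv = 8600, A_nv = 5720, A_nt = 780 mm²; R_n = min(0.6F_uA_nv, 0.6F_yA_gv) + U_bs·F_u·A_nt = 1727 kN → 863 kN.
Bolt shear governs: 671 kN.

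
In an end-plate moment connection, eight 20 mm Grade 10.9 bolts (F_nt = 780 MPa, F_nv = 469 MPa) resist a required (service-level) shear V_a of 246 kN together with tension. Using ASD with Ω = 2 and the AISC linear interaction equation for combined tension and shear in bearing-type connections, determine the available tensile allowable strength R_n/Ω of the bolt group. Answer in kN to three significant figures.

A_b = π·20²/4 = 314.2 mm²; f_rv = 246 × 1000 / (8 × 314.2) = 97.88 MPa.
F'_nt = 1.3 F_nt − (Ω F_nt / F_nv) f_rv = 1.3·780 − (2·780/469)·97.88 = 688.4 MPa, capped at F_nt → F'_nt = 688.4 MPa.
R_n = F'_nt · A_b · n = 688.4 × 314.2 × 8 / 1000 = 1730 kN.
Allowable strength R_n/Ω = 1730 / 2 = 865 kN.

865 kN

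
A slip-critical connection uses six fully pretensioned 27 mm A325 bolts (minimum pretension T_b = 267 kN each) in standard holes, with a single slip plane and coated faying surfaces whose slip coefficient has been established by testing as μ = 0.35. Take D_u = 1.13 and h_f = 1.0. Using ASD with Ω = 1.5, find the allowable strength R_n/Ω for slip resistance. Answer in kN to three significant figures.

422 kN

R_n = μ · D_u · h_f · T_b · n_s · n_b = 0.35 × 1.13 × 1.0 × 267 × 1 × 6 = 633.6 kN.
Allowable strength R_n/Ω = 633.6 / 1.5 = 422 kN.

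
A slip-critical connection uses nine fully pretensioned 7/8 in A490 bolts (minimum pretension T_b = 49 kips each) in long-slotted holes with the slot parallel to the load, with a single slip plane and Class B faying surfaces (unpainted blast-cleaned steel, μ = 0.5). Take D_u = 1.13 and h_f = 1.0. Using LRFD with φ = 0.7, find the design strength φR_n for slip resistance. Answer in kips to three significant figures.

R_n = μ · D_u · h_f · T_b · n_s · n_b = 0.5 × 1.13 × 1.0 × 49 × 1 × 9 = 249.2 kips.
Design strength φR_n = 0.7 × 249.2 = 174 kips.

174 kips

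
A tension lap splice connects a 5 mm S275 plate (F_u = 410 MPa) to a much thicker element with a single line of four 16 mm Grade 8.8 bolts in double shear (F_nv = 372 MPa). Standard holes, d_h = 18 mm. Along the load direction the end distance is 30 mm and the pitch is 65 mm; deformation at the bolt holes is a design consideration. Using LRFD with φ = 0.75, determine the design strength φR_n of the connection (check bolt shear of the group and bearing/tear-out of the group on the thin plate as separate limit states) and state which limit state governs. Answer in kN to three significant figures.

Bolt shear: A_b = π·16²/4 = 201.1 mm²; R_n = 372 × 201.1 × 4 × 2 / 1000 = 598.4 kN → 0.75 × 598.4 = 449 kN.
Bearing (1.2 l_c t F_u ≤ 2.4 d t F_u): upper limit = 2.4·16·5·410 / 1000 = 78.72 kN.
  Edge l_c = 30 − 18/2 = 21 → r_n = 51.66 kN; interior l_c = 65 − 18 = 47 → r_n = 78.72 kN.
  R_n,bearing = 1·51.66 + 3·78.72 = 287.8 kN → 0.75 × 287.8 = 216 kN.
Bearing governs: 216 kN.

216 kN (bearing governs)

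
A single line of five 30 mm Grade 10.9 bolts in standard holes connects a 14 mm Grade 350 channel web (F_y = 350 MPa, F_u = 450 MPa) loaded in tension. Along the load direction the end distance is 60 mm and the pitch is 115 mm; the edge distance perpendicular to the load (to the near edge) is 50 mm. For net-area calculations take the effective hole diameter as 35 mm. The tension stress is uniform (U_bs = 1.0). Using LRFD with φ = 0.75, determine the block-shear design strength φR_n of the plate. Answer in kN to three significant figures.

Shear plane L_v = 60 + 4·115 = 520 mm; A_gv = 520 × 14 = 7280 mm².
A_nv = (520 − 4.5·35) × 14 = 5075 mm².
A_nt = (50 − 0.5·35) × 14 = 455 mm².
0.6 F_u A_nv = 1370 kN; 0.6 F_y A_gv = 1529 kN → shear rupture governs the shear term.
R_n = 1370 + 1.0 × 450 × 455 / 1000 = 1575 kN.
Design strength φR_n = 0.75 × 1575 = 1180 kN.

1180 kN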